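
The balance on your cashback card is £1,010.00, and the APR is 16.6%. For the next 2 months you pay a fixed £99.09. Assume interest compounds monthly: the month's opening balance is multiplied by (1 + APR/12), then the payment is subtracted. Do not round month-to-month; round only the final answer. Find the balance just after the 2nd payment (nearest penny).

£838.59

Monthly rate r = 16.6%/12 = 1.38333% = 0.0138333.
Each month: B ← B·(1+r) − £99.09.
Month 1: interest £13.97; balance after payment £924.88.
Month 2: interest £12.79; balance after payment £838.59.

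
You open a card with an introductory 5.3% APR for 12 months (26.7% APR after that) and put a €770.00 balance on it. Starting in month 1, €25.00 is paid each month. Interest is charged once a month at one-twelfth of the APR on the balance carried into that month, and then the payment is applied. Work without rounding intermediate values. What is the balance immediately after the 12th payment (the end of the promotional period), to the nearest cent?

€504.42

Promo months 1–12 at r₀ = 5.3%/12 = 0.00441667; months 13+ at r₁ = 26.7%/12 = 0.02225.
After month 12: iterate B ← B·(1+r₀) − €25.00 for 12 months → €504.42.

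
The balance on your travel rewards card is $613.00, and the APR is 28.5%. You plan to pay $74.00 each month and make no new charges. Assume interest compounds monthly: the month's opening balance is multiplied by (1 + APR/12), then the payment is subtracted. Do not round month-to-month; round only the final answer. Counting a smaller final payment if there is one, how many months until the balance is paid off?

10 months

Monthly rate r = 28.5%/12 = 2.375% = 0.02375.
Recurrence: B ← B·(1+r) − $74.00.
Month 1: interest $14.56; balance after payment $553.56.
Month 2: interest $13.15; balance after payment $492.71.
Closed form: n = −ln(1 − rB₀/P)/ln(1+r) = −ln(0.80326)/ln(1.02375) ≈ 9.333, so the balance reaches zero during payment 10.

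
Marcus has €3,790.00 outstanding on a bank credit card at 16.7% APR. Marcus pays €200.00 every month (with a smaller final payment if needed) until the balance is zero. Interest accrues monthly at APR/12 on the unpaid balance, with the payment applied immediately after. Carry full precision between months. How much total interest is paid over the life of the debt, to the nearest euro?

Monthly rate r = 16.7%/12 = 1.39167% = 0.0139167.
Payoff takes n = ⌈−ln(1 − rB₀/P)/ln(1+r)⌉ = ⌈22.151⌉ = 23 payments; the last is €30.42.
Total paid = 22·€200.00 + €30.42 = €4,430.42.
Total interest = total paid − principal = €4,430.42 − €3,790.00 = €640.42.

€640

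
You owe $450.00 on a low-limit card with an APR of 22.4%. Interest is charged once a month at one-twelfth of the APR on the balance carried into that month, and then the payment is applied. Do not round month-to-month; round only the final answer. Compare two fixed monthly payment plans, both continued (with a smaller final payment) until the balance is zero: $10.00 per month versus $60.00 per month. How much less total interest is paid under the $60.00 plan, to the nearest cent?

Monthly rate r = 22.4%/12 = 1.86667% = 0.0186667.
At $10.00/mo: n = ⌈−ln(1 − rB₀/P)/ln(1+r)⌉ = 100 payments (last $0.88); total interest = total paid − $450.00 = $540.88.
At $60.00/mo: 9 payments (last $9.37); total interest $39.37.
Interest saved = $540.88 − $39.37 = $501.51.

$501.51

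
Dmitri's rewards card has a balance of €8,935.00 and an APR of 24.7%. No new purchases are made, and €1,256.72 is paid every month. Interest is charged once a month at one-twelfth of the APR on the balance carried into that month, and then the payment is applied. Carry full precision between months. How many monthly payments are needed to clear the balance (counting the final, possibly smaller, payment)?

Monthly rate r = 24.7%/12 = 2.05833% = 0.0205833.
Recurrence: B ← B·(1+r) − €1,256.72.
Month 1: interest €183.91; balance after payment €7,862.19.
Month 2: interest €161.83; balance after payment €6,767.30.
Closed form: n = −ln(1 − rB₀/P)/ln(1+r) = −ln(0.85366)/ln(1.02058) ≈ 7.766, so the balance reaches zero during payment 8.

8 payments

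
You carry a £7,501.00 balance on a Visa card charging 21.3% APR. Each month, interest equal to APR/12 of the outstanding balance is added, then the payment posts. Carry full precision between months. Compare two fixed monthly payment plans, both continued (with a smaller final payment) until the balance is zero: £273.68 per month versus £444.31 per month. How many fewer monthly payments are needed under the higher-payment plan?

17 fewer payments

Monthly rate r = 21.3%/12 = 1.775% = 0.01775.
At £273.68/mo: n = ⌈−ln(1 − rB₀/P)/ln(1+r)⌉ = 38 payments (last £241.32); total interest = total paid − £7,501.00 = £2,866.48.
At £444.31/mo: 21 payments (last £109.46); total interest £1,494.66.
Payments saved = 38 − 21 = 17.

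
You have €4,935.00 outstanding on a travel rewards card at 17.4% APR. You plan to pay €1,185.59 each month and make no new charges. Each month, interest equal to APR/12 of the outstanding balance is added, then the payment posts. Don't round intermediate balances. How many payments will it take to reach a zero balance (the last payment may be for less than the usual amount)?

Monthly rate r = 17.4%/12 = 1.45% = 0.0145.
Recurrence: B ← B·(1+r) − €1,185.59.
Month 1: interest €71.56; balance after payment €3,820.97.
Month 2: interest €55.40; balance after payment €2,690.78.
Month 3: interest €39.02; balance after payment €1,544.21.
Month 4: interest €22.39; balance after payment €381.01.
Month 5: interest €5.52; balance after payment €0.00.

5 payments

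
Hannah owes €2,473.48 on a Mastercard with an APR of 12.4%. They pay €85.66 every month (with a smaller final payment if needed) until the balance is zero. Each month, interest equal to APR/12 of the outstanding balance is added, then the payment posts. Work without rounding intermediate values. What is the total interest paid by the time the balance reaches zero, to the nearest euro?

€479

Monthly rate r = 12.4%/12 = 1.03333% = 0.0103333.
Payoff takes n = ⌈−ln(1 − rB₀/P)/ln(1+r)⌉ = ⌈34.470⌉ = 35 payments; the last is €40.39.
Total paid = 34·€85.66 + €40.39 = €2,952.83.
Total interest = total paid − principal = €2,952.83 − €2,473.48 = €479.35.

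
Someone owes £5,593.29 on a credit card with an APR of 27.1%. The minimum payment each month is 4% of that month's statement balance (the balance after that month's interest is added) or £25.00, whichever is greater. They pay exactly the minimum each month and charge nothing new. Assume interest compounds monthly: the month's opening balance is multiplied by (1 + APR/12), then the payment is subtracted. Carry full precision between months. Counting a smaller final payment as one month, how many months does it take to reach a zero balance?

Monthly rate r = 27.1%/12 = 2.25833% = 0.0225833.
While 4% of the post-interest balance exceeds £25.00, each month B ← (B·(1+r))·(1 − 0.04), i.e. B shrinks by the factor (1+r)·0.96 = 0.98168.
This holds for months 1–120. Entering month 121 the balance is £608.22; 4% of the post-interest balance is now below £25.00, so the flat £25.00 minimum applies from here.
From month 121 a fixed £25.00 at rate r clears £608.22 in 36 more payments. Total: 120 + 36 = 156 months.

156 months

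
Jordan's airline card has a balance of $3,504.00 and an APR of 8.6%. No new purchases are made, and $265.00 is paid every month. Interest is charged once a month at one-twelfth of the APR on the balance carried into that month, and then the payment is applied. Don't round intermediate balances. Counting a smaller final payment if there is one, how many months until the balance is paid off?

14 payments

Monthly rate r = 8.6%/12 = 0.716667% = 0.00716667.
Recurrence: B ← B·(1+r) − $265.00.
Month 1: interest $25.11; balance after payment $3,264.11.
Month 2: interest $23.39; balance after payment $3,022.50.
Closed form: n = −ln(1 − rB₀/P)/ln(1+r) = −ln(0.90524)/ln(1.00717) ≈ 13.941, so the balance reaches zero during payment 14.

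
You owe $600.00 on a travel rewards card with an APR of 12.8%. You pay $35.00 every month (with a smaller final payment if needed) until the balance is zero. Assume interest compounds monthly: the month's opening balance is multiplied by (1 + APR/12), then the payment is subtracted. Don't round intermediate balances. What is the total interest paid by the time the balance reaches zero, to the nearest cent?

$66.15

Monthly rate r = 12.8%/12 = 1.06667% = 0.0106667.
Payoff takes n = ⌈−ln(1 − rB₀/P)/ln(1+r)⌉ = ⌈19.033⌉ = 20 payments; the last is $1.15.
Total paid = 19·$35.00 + $1.15 = $666.15.
Total interest = total paid − principal = $666.15 − $600.00 = $66.15.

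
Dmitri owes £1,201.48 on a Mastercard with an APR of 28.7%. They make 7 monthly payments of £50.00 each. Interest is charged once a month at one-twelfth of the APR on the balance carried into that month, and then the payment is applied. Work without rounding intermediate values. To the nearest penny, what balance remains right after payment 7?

Monthly rate r = 28.7%/12 = 2.39167% = 0.0239167.
Each month: B ← B·(1+r) − £50.00.
Month 1: interest £28.74; balance after payment £1,180.22.
Month 2: interest £28.23; balance after payment £1,158.44.
Month 3: interest £27.71; balance after payment £1,136.15.
Month 4: interest £27.17; balance after payment £1,113.32.
Month 5: interest £26.63; balance after payment £1,089.95.
Month 6: interest £26.07; balance after payment £1,066.02.
Month 7: interest £25.50; balance after payment £1,041.51.

£1,041.51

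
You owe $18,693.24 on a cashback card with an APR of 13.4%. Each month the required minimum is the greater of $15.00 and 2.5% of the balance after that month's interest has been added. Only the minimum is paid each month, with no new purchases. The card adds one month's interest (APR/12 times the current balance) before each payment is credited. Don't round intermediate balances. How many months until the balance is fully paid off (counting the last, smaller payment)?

Monthly rate r = 13.4%/12 = 1.11667% = 0.0111667.
While 2.5% of the post-interest balance exceeds $15.00, each month B ← (B·(1+r))·(1 − 0.025), i.e. B shrinks by the factor (1+r)·0.975 = 0.98589.
This holds for months 1–243. Entering month 244 the balance is $591.20; 2.5% of the post-interest balance is now below $15.00, so the flat $15.00 minimum applies from here.
From month 244 a fixed $15.00 at rate r clears $591.20 in 53 more payments. Total: 243 + 53 = 296 months.

296 months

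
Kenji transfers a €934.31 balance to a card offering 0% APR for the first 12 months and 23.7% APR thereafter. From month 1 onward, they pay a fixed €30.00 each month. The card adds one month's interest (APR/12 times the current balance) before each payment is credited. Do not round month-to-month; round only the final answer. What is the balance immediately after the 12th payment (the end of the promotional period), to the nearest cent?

€574.31

Promo months 1–12 at r₀ = 0%/12 = 0; months 13+ at r₁ = 23.7%/12 = 0.01975.
After month 12 (no interest yet): B = €934.31 − 12·€30.00 = €574.31.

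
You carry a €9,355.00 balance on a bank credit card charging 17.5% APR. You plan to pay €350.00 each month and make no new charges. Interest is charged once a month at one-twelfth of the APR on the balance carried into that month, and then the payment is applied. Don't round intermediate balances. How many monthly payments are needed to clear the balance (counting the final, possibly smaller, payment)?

Monthly rate r = 17.5%/12 = 1.45833% = 0.0145833.
Recurrence: B ← B·(1+r) − €350.00.
Month 1: interest €136.43; balance after payment €9,141.43.
Month 2: interest €133.31; balance after payment €8,924.74.
Closed form: n = −ln(1 − rB₀/P)/ln(1+r) = −ln(0.61021)/ln(1.01458) ≈ 34.118, so the balance reaches zero during payment 35.

35 payments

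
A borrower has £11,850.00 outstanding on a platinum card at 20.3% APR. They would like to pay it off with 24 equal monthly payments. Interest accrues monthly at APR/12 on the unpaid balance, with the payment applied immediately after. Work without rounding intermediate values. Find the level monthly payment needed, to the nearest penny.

£604.85

Monthly rate r = 20.3%/12 = 1.69167% = 0.0169167.
Level-payment amortization: P = B₀·r / (1 − (1+r)^(−n)) = 11850.00·0.0169167 / (1 − 1.01692^(−24)).
Denominator 1 − (1+r)^(−24) = 0.331423304.
P = 200.463 / 0.331423304 ≈ 604.85.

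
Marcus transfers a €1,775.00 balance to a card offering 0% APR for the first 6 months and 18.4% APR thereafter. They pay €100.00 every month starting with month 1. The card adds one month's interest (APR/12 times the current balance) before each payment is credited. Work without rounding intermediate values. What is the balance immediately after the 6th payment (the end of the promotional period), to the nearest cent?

Promo months 1–6 at r₀ = 0%/12 = 0; months 7+ at r₁ = 18.4%/12 = 0.0153333.
After month 6 (no interest yet): B = €1,775.00 − 6·€100.00 = €1,175.00.

€1,175.00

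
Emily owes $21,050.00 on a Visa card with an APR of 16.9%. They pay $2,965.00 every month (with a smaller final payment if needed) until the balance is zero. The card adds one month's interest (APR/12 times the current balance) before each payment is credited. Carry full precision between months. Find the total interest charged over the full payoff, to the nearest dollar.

Monthly rate r = 16.9%/12 = 1.40833% = 0.0140833.
Payoff takes n = ⌈−ln(1 − rB₀/P)/ln(1+r)⌉ = ⌈7.533⌉ = 8 payments; the last is $1,584.17.
Total paid = 7·$2,965.00 + $1,584.17 = $22,339.17.
Total interest = total paid − principal = $22,339.17 − $21,050.00 = $1,289.17.

$1,289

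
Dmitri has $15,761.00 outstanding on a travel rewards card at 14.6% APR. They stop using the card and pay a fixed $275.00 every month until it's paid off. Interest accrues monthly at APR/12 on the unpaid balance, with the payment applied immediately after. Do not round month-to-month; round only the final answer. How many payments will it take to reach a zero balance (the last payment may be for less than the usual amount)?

Monthly rate r = 14.6%/12 = 1.21667% = 0.0121667.
Recurrence: B ← B·(1+r) − $275.00.
Month 1: interest $191.76; balance after payment $15,677.76.
Month 2: interest $190.75; balance after payment $15,593.50.
Closed form: n = −ln(1 − rB₀/P)/ln(1+r) = −ln(0.3027)/ln(1.01217) ≈ 98.818, so the balance reaches zero during payment 99.

99 months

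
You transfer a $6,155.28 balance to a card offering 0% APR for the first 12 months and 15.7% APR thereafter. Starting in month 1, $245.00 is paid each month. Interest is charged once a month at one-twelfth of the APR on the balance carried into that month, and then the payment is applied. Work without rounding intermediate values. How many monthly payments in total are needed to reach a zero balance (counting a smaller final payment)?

27 months

Promo months 1–12 at r₀ = 0%/12 = 0; months 13+ at r₁ = 15.7%/12 = 0.0130833.
After month 12 (no interest yet): B = $6,155.28 − 12·$245.00 = $3,215.28.
Then at r₁ with $245.00/mo: n₂ = −ln(1 − r₁·B/P)/ln(1+r₁) ≈ 14.49 → 15 more payments.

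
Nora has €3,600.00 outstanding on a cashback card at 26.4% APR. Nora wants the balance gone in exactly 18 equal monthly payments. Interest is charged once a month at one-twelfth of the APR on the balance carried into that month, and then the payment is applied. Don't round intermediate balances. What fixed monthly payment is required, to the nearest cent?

€244.37

Monthly rate r = 26.4%/12 = 2.2% = 0.022.
Level-payment amortization: P = B₀·r / (1 − (1+r)^(−n)) = 3600.00·0.022 / (1 − 1.022^(−18)).
Denominator 1 − (1+r)^(−18) = 0.324097776.
P = 79.2 / 0.324097776 ≈ 244.37.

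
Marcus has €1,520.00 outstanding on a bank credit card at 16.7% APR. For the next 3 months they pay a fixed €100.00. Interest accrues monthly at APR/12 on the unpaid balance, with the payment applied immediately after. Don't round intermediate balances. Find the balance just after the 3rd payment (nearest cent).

€1,280.15

Monthly rate r = 16.7%/12 = 1.39167% = 0.0139167.
Each month: B ← B·(1+r) − €100.00.
Month 1: interest €21.15; balance after payment €1,441.15.
Month 2: interest €20.06; balance after payment €1,361.21.
Month 3: interest €18.94; balance after payment €1,280.15.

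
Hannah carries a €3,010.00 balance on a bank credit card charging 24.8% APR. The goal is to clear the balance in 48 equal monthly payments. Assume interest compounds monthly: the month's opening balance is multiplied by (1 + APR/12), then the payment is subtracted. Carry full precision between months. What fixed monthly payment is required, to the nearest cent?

Monthly rate r = 24.8%/12 = 2.06667% = 0.0206667.
Level-payment amortization: P = B₀·r / (1 − (1+r)^(−n)) = 3010.00·0.0206667 / (1 − 1.02067^(−48)).
Denominator 1 − (1+r)^(−48) = 0.625396974.
P = 62.2067 / 0.625396974 ≈ 99.47.

€99.47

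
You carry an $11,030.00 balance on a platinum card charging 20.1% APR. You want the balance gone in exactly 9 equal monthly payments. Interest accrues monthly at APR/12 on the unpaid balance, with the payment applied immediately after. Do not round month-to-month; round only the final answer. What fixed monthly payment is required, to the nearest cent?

Monthly rate r = 20.1%/12 = 1.675% = 0.01675.
Level-payment amortization: P = B₀·r / (1 − (1+r)^(−n)) = 11030.00·0.01675 / (1 − 1.01675^(−9)).
Denominator 1 − (1+r)^(−9) = 0.138862761.
P = 184.752 / 0.138862761 ≈ 1330.47.

$1,330.47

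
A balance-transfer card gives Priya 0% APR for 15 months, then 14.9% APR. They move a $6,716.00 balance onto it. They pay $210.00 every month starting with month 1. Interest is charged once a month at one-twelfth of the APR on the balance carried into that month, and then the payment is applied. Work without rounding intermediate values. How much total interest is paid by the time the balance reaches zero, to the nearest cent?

$463.86

Promo months 1–15 at r₀ = 0%/12 = 0; months 16+ at r₁ = 14.9%/12 = 0.0124167.
After month 15 (no interest yet): B = $6,716.00 − 15·$210.00 = $3,566.00.
Then at r₁ with $210.00/mo: n₂ = −ln(1 − r₁·B/P)/ln(1+r₁) ≈ 19.19 → 20 more payments.
Total paid = 34·$210.00 + $39.86 = $7,179.86; interest = $7,179.86 − $6,716.00 = $463.86.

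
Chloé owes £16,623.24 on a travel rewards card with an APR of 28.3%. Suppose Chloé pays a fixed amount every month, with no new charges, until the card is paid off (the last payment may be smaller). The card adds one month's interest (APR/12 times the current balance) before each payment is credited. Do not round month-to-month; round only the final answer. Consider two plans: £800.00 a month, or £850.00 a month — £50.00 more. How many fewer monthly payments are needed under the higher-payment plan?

Monthly rate r = 28.3%/12 = 2.35833% = 0.0235833.
At £800.00/mo: n = ⌈−ln(1 − rB₀/P)/ln(1+r)⌉ = 29 payments (last £713.21); total interest = total paid − £16,623.24 = £6,489.97.
At £850.00/mo: 27 payments (last £454.19); total interest £5,930.95.
Payments saved = 29 − 27 = 2.

2 fewer payments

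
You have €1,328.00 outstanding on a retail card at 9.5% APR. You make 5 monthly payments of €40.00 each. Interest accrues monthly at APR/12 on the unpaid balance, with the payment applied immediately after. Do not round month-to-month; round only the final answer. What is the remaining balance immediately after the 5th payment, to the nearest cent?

€1,178.21

Monthly rate r = 9.5%/12 = 0.791667% = 0.00791667.
Each month: B ← B·(1+r) − €40.00.
Month 1: interest €10.51; balance after payment €1,298.51.
Month 2: interest €10.28; balance after payment €1,268.79.
Month 3: interest €10.04; balance after payment €1,238.84.
Month 4: interest €9.81; balance after payment €1,208.65.
Month 5: interest €9.57; balance after payment €1,178.21.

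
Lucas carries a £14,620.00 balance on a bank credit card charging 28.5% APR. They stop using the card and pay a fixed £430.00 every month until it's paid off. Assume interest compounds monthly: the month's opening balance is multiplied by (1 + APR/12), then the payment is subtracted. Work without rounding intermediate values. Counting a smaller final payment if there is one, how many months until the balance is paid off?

71 months

Monthly rate r = 28.5%/12 = 2.375% = 0.02375.
Recurrence: B ← B·(1+r) − £430.00.
Month 1: interest £347.23; balance after payment £14,537.23.
Month 2: interest £345.26; balance after payment £14,452.48.
Closed form: n = −ln(1 − rB₀/P)/ln(1+r) = −ln(0.1925)/ln(1.02375) ≈ 70.196, so the balance reaches zero during payment 71.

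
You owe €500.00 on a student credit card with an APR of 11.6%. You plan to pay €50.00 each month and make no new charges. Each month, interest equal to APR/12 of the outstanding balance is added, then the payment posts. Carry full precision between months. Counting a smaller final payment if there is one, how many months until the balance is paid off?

11 months

Monthly rate r = 11.6%/12 = 0.966667% = 0.00966667.
Recurrence: B ← B·(1+r) − €50.00.
Month 1: interest €4.83; balance after payment €454.83.
Month 2: interest €4.40; balance after payment €409.23.
Closed form: n = −ln(1 − rB₀/P)/ln(1+r) = −ln(0.90333)/ln(1.00967) ≈ 10.568, so the balance reaches zero during payment 11.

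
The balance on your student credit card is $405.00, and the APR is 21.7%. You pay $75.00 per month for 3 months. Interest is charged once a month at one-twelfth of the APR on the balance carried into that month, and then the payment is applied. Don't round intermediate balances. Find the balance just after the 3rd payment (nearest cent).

Monthly rate r = 21.7%/12 = 1.80833% = 0.0180833.
Each month: B ← B·(1+r) − $75.00.
Month 1: interest $7.32; balance after payment $337.32.
Month 2: interest $6.10; balance after payment $268.42.
Month 3: interest $4.85; balance after payment $198.28.

$198.28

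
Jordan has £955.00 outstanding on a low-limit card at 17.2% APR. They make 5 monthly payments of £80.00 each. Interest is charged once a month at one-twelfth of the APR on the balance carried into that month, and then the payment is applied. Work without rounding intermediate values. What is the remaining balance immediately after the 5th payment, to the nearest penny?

£613.80

Monthly rate r = 17.2%/12 = 1.43333% = 0.0143333.
Each month: B ← B·(1+r) − £80.00.
Month 1: interest £13.69; balance after payment £888.69.
Month 2: interest £12.74; balance after payment £821.43.
Month 3: interest £11.77; balance after payment £753.20.
Month 4: interest £10.80; balance after payment £684.00.
Month 5: interest £9.80; balance after payment £613.80.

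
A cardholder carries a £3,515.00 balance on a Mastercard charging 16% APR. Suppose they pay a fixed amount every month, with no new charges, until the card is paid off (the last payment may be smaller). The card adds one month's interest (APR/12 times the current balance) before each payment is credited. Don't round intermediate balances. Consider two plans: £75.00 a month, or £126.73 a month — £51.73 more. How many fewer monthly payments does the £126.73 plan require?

Monthly rate r = 16%/12 = 1.33333% = 0.0133333.
At £75.00/mo: n = ⌈−ln(1 − rB₀/P)/ln(1+r)⌉ = 75 payments (last £2.20); total interest = total paid − £3,515.00 = £2,037.20.
At £126.73/mo: 35 payments (last £109.22); total interest £903.04.
Payments saved = 75 − 35 = 40.

40 fewer payments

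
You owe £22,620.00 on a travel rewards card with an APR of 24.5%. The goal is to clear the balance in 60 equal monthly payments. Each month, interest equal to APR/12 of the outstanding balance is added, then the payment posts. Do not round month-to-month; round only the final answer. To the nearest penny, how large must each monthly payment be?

Monthly rate r = 24.5%/12 = 2.04167% = 0.0204167.
Level-payment amortization: P = B₀·r / (1 − (1+r)^(−n)) = 22620.00·0.0204167 / (1 − 1.02042^(−60)).
Denominator 1 − (1+r)^(−60) = 0.702595596.
P = 461.825 / 0.702595596 ≈ 657.31.

£657.31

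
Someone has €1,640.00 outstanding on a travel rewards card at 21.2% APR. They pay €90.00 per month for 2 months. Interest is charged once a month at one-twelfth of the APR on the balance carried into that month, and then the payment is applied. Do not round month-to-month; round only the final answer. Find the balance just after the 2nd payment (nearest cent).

€1,516.87

Monthly rate r = 21.2%/12 = 1.76667% = 0.0176667.
Each month: B ← B·(1+r) − €90.00.
Month 1: interest €28.97; balance after payment €1,578.97.
Month 2: interest €27.90; balance after payment €1,516.87.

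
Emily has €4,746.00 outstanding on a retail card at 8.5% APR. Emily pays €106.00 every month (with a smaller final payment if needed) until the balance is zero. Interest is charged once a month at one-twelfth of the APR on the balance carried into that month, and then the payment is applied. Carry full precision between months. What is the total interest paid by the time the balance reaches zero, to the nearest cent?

€982.86

Monthly rate r = 8.5%/12 = 0.708333% = 0.00708333.
Payoff takes n = ⌈−ln(1 − rB₀/P)/ln(1+r)⌉ = ⌈54.046⌉ = 55 payments; the last is €4.86.
Total paid = 54·€106.00 + €4.86 = €5,728.86.
Total interest = total paid − principal = €5,728.86 − €4,746.00 = €982.86.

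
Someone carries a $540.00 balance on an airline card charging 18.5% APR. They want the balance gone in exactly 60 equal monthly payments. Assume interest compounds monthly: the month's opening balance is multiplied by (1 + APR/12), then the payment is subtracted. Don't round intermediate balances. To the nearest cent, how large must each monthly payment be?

$13.86

Monthly rate r = 18.5%/12 = 1.54167% = 0.0154167.
Level-payment amortization: P = B₀·r / (1 − (1+r)^(−n)) = 540.00·0.0154167 / (1 − 1.01542^(−60)).
Denominator 1 − (1+r)^(−60) = 0.600660057.
P = 8.325 / 0.600660057 ≈ 13.86.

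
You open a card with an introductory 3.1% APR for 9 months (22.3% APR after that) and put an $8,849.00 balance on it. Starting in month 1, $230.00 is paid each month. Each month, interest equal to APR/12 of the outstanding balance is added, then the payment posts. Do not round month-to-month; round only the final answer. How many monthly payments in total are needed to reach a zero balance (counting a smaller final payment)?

54 months

Promo months 1–9 at r₀ = 3.1%/12 = 0.00258333; months 10+ at r₁ = 22.3%/12 = 0.0185833.
After month 9: iterate B ← B·(1+r₀) − $230.00 for 9 months → $6,965.36.
Then at r₁ with $230.00/mo: n₂ = −ln(1 − r₁·B/P)/ln(1+r₁) ≈ 44.93 → 45 more payments.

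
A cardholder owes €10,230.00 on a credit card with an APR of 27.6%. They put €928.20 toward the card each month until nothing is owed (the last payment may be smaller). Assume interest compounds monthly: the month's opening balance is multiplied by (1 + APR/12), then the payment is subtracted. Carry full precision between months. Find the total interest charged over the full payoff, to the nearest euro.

€1,705

Monthly rate r = 27.6%/12 = 2.3% = 0.023.
Payoff takes n = ⌈−ln(1 − rB₀/P)/ln(1+r)⌉ = ⌈12.856⌉ = 13 payments; the last is €796.17.
Total paid = 12·€928.20 + €796.17 = €11,934.57.
Total interest = total paid − principal = €11,934.57 − €10,230.00 = €1,704.57.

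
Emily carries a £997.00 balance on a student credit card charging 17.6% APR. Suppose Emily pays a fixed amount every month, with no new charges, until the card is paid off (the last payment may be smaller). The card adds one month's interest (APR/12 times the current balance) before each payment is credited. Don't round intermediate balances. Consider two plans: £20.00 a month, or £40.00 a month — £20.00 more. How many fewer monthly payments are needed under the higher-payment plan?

Monthly rate r = 17.6%/12 = 1.46667% = 0.0146667.
At £20.00/mo: n = ⌈−ln(1 − rB₀/P)/ln(1+r)⌉ = 91 payments (last £4.32); total interest = total paid − £997.00 = £807.32.
At £40.00/mo: 32 payments (last £10.11); total interest £253.11.
Payments saved = 91 − 32 = 59.

59 fewer payments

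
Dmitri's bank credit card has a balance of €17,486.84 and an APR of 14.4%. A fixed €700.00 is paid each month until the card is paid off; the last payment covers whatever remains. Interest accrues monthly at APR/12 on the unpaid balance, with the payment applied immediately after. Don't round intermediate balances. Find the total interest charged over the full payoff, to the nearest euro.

€3,425

Monthly rate r = 14.4%/12 = 1.2% = 0.012.
Payoff takes n = ⌈−ln(1 − rB₀/P)/ln(1+r)⌉ = ⌈29.874⌉ = 30 payments; the last is €612.18.
Total paid = 29·€700.00 + €612.18 = €20,912.18.
Total interest = total paid − principal = €20,912.18 − €17,486.84 = €3,425.34.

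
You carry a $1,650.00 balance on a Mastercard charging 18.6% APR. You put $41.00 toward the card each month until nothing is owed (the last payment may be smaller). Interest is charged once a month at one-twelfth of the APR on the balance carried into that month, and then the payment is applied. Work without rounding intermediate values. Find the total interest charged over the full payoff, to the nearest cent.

$955.93

Monthly rate r = 18.6%/12 = 1.55% = 0.0155.
Payoff takes n = ⌈−ln(1 − rB₀/P)/ln(1+r)⌉ = ⌈63.557⌉ = 64 payments; the last is $22.93.
Total paid = 63·$41.00 + $22.93 = $2,605.93.
Total interest = total paid − principal = $2,605.93 − $1,650.00 = $955.93.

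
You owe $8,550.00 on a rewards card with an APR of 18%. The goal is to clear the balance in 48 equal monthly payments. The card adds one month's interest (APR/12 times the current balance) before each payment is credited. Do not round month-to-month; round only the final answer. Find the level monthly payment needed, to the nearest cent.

$251.16

Monthly rate r = 18%/12 = 1.5% = 0.015.
Level-payment amortization: P = B₀·r / (1 − (1+r)^(−n)) = 8550.00·0.015 / (1 − 1.015^(−48)).
Denominator 1 − (1+r)^(−48) = 0.510638305.
P = 128.25 / 0.510638305 ≈ 251.16.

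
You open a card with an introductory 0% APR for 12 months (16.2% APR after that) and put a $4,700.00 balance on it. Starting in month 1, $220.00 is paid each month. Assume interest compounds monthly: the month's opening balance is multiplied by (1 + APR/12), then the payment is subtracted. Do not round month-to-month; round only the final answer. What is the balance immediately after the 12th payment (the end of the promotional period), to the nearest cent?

$2,060.00

Promo months 1–12 at r₀ = 0%/12 = 0; months 13+ at r₁ = 16.2%/12 = 0.0135.
After month 12 (no interest yet): B = $4,700.00 − 12·$220.00 = $2,060.00.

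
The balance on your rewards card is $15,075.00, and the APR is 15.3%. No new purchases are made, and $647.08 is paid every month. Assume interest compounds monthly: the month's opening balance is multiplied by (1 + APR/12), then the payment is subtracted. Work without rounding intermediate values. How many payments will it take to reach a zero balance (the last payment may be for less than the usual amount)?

28 payments

Monthly rate r = 15.3%/12 = 1.275% = 0.01275.
Recurrence: B ← B·(1+r) − $647.08.
Month 1: interest $192.21; balance after payment $14,620.13.
Month 2: interest $186.41; balance after payment $14,159.45.
Closed form: n = −ln(1 − rB₀/P)/ln(1+r) = −ln(0.70296)/ln(1.01275) ≈ 27.819, so the balance reaches zero during payment 28.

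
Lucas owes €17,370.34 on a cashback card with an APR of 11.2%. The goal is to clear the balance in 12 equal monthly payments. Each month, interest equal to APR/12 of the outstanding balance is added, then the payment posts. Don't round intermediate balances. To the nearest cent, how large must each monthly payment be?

Monthly rate r = 11.2%/12 = 0.933333% = 0.00933333.
Level-payment amortization: P = B₀·r / (1 − (1+r)^(−n)) = 17370.34·0.00933333 / (1 − 1.00933^(−12)).
Denominator 1 − (1+r)^(−12) = 0.105491222.
P = 162.123 / 0.105491222 ≈ 1536.84.

€1,536.84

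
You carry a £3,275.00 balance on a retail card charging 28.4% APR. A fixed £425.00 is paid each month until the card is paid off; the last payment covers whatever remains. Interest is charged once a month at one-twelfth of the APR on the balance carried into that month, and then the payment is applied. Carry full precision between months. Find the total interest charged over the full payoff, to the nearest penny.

Monthly rate r = 28.4%/12 = 2.36667% = 0.0236667.
Payoff takes n = ⌈−ln(1 − rB₀/P)/ln(1+r)⌉ = ⌈8.608⌉ = 9 payments; the last is £259.57.
Total paid = 8·£425.00 + £259.57 = £3,659.57.
Total interest = total paid − principal = £3,659.57 − £3,275.00 = £384.57.

£384.57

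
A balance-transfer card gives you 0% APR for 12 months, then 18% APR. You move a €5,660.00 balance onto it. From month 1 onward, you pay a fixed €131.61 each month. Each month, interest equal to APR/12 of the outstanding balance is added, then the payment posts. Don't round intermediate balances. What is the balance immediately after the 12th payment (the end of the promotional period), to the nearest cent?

Promo months 1–12 at r₀ = 0%/12 = 0; months 13+ at r₁ = 18%/12 = 0.015.
After month 12 (no interest yet): B = €5,660.00 − 12·€131.61 = €4,080.68.

€4,080.68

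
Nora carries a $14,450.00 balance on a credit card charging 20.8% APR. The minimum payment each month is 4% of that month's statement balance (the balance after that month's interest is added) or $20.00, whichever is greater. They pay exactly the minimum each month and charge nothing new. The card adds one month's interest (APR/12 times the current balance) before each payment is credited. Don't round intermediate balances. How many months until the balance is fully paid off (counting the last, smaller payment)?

176 months

Monthly rate r = 20.8%/12 = 1.73333% = 0.0173333.
While 4% of the post-interest balance exceeds $20.00, each month B ← (B·(1+r))·(1 − 0.04), i.e. B shrinks by the factor (1+r)·0.96 = 0.97664.
This holds for months 1–144. Entering month 145 the balance is $480.44; 4% of the post-interest balance is now below $20.00, so the flat $20.00 minimum applies from here.
From month 145 a fixed $20.00 at rate r clears $480.44 in 32 more payments. Total: 144 + 32 = 176 months.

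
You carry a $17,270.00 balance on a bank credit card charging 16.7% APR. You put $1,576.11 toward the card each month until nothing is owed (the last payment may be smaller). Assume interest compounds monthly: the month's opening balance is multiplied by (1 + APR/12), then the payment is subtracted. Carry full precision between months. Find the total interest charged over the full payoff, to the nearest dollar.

Monthly rate r = 16.7%/12 = 1.39167% = 0.0139167.
Payoff takes n = ⌈−ln(1 − rB₀/P)/ln(1+r)⌉ = ⌈11.971⌉ = 12 payments; the last is $1,531.24.
Total paid = 11·$1,576.11 + $1,531.24 = $18,868.45.
Total interest = total paid − principal = $18,868.45 − $17,270.00 = $1,598.45.

$1,598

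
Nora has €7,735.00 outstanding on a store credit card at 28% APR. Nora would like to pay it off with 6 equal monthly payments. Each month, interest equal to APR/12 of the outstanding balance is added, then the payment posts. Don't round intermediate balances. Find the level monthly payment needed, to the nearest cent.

€1,396.47

Monthly rate r = 28%/12 = 2.33333% = 0.0233333.
Level-payment amortization: P = B₀·r / (1 − (1+r)^(−n)) = 7735.00·0.0233333 / (1 − 1.02333^(−6)).
Denominator 1 − (1+r)^(−6) = 0.129242396.
P = 180.483 / 0.129242396 ≈ 1396.47.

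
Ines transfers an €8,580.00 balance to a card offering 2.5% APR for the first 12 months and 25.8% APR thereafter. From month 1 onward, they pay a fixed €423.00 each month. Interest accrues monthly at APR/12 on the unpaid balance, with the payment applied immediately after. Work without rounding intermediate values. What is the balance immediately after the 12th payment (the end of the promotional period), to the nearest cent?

€3,662.41

Promo months 1–12 at r₀ = 2.5%/12 = 0.00208333; months 13+ at r₁ = 25.8%/12 = 0.0215.
After month 12: iterate B ← B·(1+r₀) − €423.00 for 12 months → €3,662.41.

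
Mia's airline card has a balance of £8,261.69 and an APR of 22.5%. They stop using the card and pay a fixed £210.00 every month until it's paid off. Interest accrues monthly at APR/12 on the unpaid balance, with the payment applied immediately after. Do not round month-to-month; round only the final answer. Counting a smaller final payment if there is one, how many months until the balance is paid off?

73 months

Monthly rate r = 22.5%/12 = 1.875% = 0.01875.
Recurrence: B ← B·(1+r) − £210.00.
Month 1: interest £154.91; balance after payment £8,206.60.
Month 2: interest £153.87; balance after payment £8,150.47.
Closed form: n = −ln(1 − rB₀/P)/ln(1+r) = −ln(0.26235)/ln(1.01875) ≈ 72.031, so the balance reaches zero during payment 73.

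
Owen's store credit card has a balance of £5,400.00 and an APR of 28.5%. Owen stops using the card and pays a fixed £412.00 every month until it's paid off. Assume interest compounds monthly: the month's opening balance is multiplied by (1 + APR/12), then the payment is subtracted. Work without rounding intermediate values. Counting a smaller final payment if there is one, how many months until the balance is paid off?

16 months

Monthly rate r = 28.5%/12 = 2.375% = 0.02375.
Recurrence: B ← B·(1+r) − £412.00.
Month 1: interest £128.25; balance after payment £5,116.25.
Month 2: interest £121.51; balance after payment £4,825.76.
Closed form: n = −ln(1 − rB₀/P)/ln(1+r) = −ln(0.68871)/ln(1.02375) ≈ 15.888, so the balance reaches zero during payment 16.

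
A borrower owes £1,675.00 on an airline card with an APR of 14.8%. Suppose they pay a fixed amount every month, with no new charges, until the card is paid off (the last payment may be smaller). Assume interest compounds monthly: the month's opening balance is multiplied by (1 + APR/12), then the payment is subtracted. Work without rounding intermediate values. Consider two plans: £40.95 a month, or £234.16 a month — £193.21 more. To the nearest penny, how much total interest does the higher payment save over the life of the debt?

£581.01

Monthly rate r = 14.8%/12 = 1.23333% = 0.0123333.
At £40.95/mo: n = ⌈−ln(1 − rB₀/P)/ln(1+r)⌉ = 58 payments (last £11.55); total interest = total paid − £1,675.00 = £670.70.
At £234.16/mo: 8 payments (last £125.57); total interest £89.69.
Interest saved = £670.70 − £89.69 = £581.01.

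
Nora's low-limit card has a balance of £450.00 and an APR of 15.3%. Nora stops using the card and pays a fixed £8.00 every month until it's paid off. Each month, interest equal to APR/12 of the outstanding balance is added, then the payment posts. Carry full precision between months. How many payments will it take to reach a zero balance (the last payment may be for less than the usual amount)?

Monthly rate r = 15.3%/12 = 1.275% = 0.01275.
Recurrence: B ← B·(1+r) − £8.00.
Month 1: interest £5.74; balance after payment £447.74.
Month 2: interest £5.71; balance after payment £445.45.
Closed form: n = −ln(1 − rB₀/P)/ln(1+r) = −ln(0.28281)/ln(1.01275) ≈ 99.687, so the balance reaches zero during payment 100.

100 payments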